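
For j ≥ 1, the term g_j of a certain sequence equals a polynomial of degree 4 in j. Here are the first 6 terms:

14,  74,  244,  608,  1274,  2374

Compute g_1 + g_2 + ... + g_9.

25134

1st diffs: 60, 170, 364, 666, 1100.
2nd diffs: 110, 194, 302, 434.
3rd diffs: 84, 108, 132.
4th diffs: 24, 24 (constant).
Newton forward-difference form: g_j = 14 + 60·C(j-1,1) + 110·C(j-1,2) + 84·C(j-1,3) + 24·C(j-1,4).
Continuing: 4064, 6524, 9958.
Summing j = 1..9 (9 terms) gives 25134.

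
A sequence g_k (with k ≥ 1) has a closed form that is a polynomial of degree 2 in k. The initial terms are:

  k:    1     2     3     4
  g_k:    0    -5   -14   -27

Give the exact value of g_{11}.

1st diffs: -5, -9, -13.
2nd diffs: -4, -4 (constant).
Newton forward-difference form: g_k = (-5)·C(k-1,1) + (-4)·C(k-1,2).
At k = 11: k-1 = 10, so g_{11} = -50 - 180 = -230.

-230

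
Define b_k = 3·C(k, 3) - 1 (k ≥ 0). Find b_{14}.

1091

C(14, 3) = 364, so b_{14} = 1091.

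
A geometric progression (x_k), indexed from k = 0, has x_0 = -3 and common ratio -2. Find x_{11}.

6144

x_k = (-3)·(-2)^(k-0).
x_{11} = (-3)·(-2)^11 = 6144.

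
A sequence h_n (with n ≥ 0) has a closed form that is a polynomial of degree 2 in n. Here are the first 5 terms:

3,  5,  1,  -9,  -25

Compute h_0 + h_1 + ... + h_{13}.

1st diffs: 2, -4, -10, -16.
2nd diffs: -6, -6, -6 (constant).
Newton forward-difference form: h_n = 3 + 2·C(n,1) + (-6)·C(n,2).
Continuing: …, -47, -75, -109, -149, …, h_{13} = -439.
Summing n = 0..13 (14 terms) gives -1960.

-1960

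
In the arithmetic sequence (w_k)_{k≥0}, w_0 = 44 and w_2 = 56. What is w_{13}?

122

Common difference d = (56 - 44) / (2 - 0) = 6.
w_k = 44 + (k - 0)·6.
w_{13} = 44 + 13·6 = 122.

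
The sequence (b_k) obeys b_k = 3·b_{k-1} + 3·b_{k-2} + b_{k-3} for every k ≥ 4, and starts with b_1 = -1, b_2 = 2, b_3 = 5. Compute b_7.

Iterate the recurrence:
b_4 = 20; b_5 = 77; b_6 = 296; b_7 = 1139.

1139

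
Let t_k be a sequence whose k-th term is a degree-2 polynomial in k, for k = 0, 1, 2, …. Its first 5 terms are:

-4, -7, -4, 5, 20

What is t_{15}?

1st diffs: -3, 3, 9, 15.
2nd diffs: 6, 6, 6 (constant).
So t_k = 3k^2 - 6k - 4.
Evaluating at k = 15 gives t_{15} = 581.

581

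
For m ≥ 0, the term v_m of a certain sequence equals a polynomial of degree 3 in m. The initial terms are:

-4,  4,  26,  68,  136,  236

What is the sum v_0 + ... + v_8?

2184

1st diffs: 8, 22, 42, 68, 100.
2nd diffs: 14, 20, 26, 32.
3rd diffs: 6, 6, 6 (constant).
Newton forward-difference form: v_m = -4 + 8·C(m,1) + 14·C(m,2) + 6·C(m,3).
Continuing: 374, 556, 788.
Summing m = 0..8 (9 terms) gives 2184.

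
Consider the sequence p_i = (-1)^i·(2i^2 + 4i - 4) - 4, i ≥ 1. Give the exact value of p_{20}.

(-1)^20 = 1; 2i^2 + 4i - 4 at i=20 is 876; so p_{20} = 872.

872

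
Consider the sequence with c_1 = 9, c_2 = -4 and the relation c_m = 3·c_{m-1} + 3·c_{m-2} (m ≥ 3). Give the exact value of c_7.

2025

Step forward from the initial values:
c_3 = 15, c_4 = 33, c_5 = 144, c_6 = 531, c_7 = 2025.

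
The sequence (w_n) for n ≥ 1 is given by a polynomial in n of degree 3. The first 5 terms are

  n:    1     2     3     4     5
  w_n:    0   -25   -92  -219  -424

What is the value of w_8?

-1687

1st diffs: -25, -67, -127, -205.
2nd diffs: -42, -60, -78.
3rd diffs: -18, -18 (constant).
Newton forward-difference form: w_n = (-25)·C(n-1,1) + (-42)·C(n-1,2) + (-18)·C(n-1,3).
At n = 8: n-1 = 7, so w_8 = -175 - 882 - 630 = -1687.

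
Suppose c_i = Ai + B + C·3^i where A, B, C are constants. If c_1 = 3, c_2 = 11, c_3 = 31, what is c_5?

The three given values yield: A + B + 3C = 3; 2A + B + 9C = 11; 3A + B + 27C = 31.
Subtracting the first from the second: A + 6C = 8.
Subtracting the second from the third: A + 18C = 20.
Solving: C = 1, A = 2, then B = -2.
Therefore c_5 = 10 + (-2) + 1·243 = 251.

251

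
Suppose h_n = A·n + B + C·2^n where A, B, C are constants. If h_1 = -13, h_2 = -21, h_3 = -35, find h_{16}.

Write the equations: A + B + 2C = -13; 2A + B + 4C = -21; 3A + B + 8C = -35.
Subtracting the first from the second: A + 2C = -8.
Subtracting the second from the third: A + 4C = -14.
Solving: C = -3, A = -2, then B = -5.
So h_n = -2·n + (-5) + (-3)·2^n; at n=16 this is -196645.

-196645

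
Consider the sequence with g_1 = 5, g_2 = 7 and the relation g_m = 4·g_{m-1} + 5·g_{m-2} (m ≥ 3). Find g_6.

6247

Step forward from the initial values:
g_3 = 53;  g_4 = 247;  g_5 = 1253;  g_6 = 6247.
(Characteristic roots are 5 and -1.)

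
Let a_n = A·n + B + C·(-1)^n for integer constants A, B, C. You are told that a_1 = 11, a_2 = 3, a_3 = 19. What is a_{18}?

67

Plug in n = 1, 2, 3: A + B - C = 11; 2A + B + C = 3; 3A + B - C = 19.
Subtracting the first from the second: A + 2C = -8.
Subtracting the second from the third: A - 2C = 16.
Solving: C = -6, A = 4, then B = 1.
So a_n = 4·n + 1 + (-6)·(-1)^n; at n=18 this is 67.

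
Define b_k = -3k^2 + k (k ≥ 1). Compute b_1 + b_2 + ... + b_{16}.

-4352

Over k = 1..16: Σk = 136, Σk² = 1496.
Total = (-3)·1496 + (1)·136 = -4352.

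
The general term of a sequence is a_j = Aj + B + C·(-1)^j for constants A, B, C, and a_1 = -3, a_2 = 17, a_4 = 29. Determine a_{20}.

Write the equations: A + B - C = -3; 2A + B + C = 17; 4A + B + C = 29.
Subtracting the first from the second: A + 2C = 20.
Subtracting the second from the third: 2A = 12.
Solving: C = 7, A = 6, then B = -2.
Hence a_{20} = 6·20 + (-2) + 7·1 = 125.

125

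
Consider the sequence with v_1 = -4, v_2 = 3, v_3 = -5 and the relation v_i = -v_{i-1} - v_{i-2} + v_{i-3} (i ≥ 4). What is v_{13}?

66

Iterate the recurrence:
v_4 = -2;  v_5 = 10;  v_6 = -13;  v_7 = 1;  v_8 = 22;  v_9 = -36;  v_{10} = 15;  v_{11} = 43;  v_{12} = -94;  v_{13} = 66.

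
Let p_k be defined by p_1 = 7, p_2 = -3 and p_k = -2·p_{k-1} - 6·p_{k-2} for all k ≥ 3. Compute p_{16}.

p_3 = -36, p_4 = 90, p_5 = 36, …, p_{13} = 28224, p_{14} = 722880, p_{15} = -1615104, p_{16} = -1107072.

-1107072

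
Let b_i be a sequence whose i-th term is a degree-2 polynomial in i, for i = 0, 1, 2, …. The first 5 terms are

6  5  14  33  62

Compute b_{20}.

1st diffs: -1, 9, 19, 29.
2nd diffs: 10, 10, 10 (constant).
So b_i = 5i^2 - 6i + 6.
Evaluating at i = 20 gives b_{20} = 1886.

1886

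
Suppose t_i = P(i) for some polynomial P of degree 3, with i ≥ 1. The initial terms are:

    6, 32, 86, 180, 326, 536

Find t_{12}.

3812

1st diffs: 26, 54, 94, 146, 210.
2nd diffs: 28, 40, 52, 64.
3rd diffs: 12, 12, 12 (constant).
So t_i = 2i^3 + 2i^2 + 6i - 4.
Evaluating at i = 12 gives t_{12} = 3812.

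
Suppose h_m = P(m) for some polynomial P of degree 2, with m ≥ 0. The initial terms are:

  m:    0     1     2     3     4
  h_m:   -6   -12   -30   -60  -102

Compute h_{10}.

-606

1st diffs: -6, -18, -30, -42.
2nd diffs: -12, -12, -12 (constant).
So h_m = -6m^2 - 6.
Evaluating at m = 10 gives h_{10} = -606.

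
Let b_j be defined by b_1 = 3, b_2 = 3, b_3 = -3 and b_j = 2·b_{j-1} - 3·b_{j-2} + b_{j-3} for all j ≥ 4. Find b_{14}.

Iterate the recurrence:
b_4 = -12, b_5 = -12, b_6 = 9, …, b_{11} = -168, b_{12} = 78, b_{13} = 513, b_{14} = 624.

624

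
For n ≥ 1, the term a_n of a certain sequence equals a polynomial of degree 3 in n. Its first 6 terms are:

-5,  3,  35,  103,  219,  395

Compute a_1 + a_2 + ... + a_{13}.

1st diffs: 8, 32, 68, 116, 176.
2nd diffs: 24, 36, 48, 60.
3rd diffs: 12, 12, 12 (constant).
Newton forward-difference form: a_n = -5 + 8·C(n-1,1) + 24·C(n-1,2) + 12·C(n-1,3).
Continuing: …, 643, 975, 1403, 1939, …, a_{13} = 4315.
Summing n = 1..13 (13 terms) gives 16003.

16003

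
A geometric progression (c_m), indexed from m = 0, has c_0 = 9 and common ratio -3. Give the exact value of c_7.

c_m = 9·(-3)^(m-0).
c_7 = 9·(-3)^7 = -19683.

-19683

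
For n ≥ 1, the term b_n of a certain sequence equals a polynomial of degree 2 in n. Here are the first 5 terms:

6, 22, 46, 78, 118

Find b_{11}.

1st diffs: 16, 24, 32, 40.
2nd diffs: 8, 8, 8 (constant).
Newton forward-difference form: b_n = 6 + 16·C(n-1,1) + 8·C(n-1,2).
At n = 11: n-1 = 10, so b_{11} = 6 + 160 + 360 = 526.

526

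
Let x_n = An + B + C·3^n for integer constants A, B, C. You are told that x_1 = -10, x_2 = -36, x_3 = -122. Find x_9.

The three given values yield: A + B + 3C = -10; 2A + B + 9C = -36; 3A + B + 27C = -122.
Subtracting the first from the second: A + 6C = -26.
Subtracting the second from the third: A + 18C = -86.
Solving: C = -5, A = 4, then B = 1.
Therefore x_9 = 36 + 1 + (-5)·19683 = -98378.

-98378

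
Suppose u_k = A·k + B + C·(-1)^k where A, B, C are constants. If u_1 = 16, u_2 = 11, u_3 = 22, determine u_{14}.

The three given values yield: A + B - C = 16; 2A + B + C = 11; 3A + B - C = 22.
Subtracting the first from the second: A + 2C = -5.
Subtracting the second from the third: A - 2C = 11.
Solving: C = -4, A = 3, then B = 9.
So u_k = 3·k + 9 + (-4)·(-1)^k; at k=14 this is 47.

47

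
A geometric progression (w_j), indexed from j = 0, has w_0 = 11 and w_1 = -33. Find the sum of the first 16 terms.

-118378480

Common ratio r = -3.
w_j = 11·(-3)^(j-0).
S = 11·((-3)^16 - 1)/(-3 - 1) = 11·(43046721 - 1)/(-4) = -118378480.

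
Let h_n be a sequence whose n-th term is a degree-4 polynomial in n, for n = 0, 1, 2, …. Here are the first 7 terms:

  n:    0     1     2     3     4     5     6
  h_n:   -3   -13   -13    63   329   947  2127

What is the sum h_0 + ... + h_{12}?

1st diffs: -10, 0, 76, 266, 618, 1180.
2nd diffs: 10, 76, 190, 352, 562.
3rd diffs: 66, 114, 162, 210.
4th diffs: 48, 48, 48 (constant).
So h_n = 2n^4 - n^3 - 6n^2 - 5n - 3.
Continuing: …, 4127, 7253, 11859, 18347, …, h_{12} = 38817.
Summing n = 0..12 (13 terms) gives 111007.

111007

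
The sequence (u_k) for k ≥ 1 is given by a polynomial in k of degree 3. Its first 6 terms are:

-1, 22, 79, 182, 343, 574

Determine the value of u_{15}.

7783

1st diffs: 23, 57, 103, 161, 231.
2nd diffs: 34, 46, 58, 70.
3rd diffs: 12, 12, 12 (constant).
Newton forward-difference form: u_k = -1 + 23·C(k-1,1) + 34·C(k-1,2) + 12·C(k-1,3).
At k = 15: k-1 = 14, so u_{15} = -1 + 322 + 3094 + 4368 = 7783.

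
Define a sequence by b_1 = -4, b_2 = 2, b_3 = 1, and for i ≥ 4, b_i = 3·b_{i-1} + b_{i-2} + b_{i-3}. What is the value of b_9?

768

b_4 = 1;  b_5 = 6;  b_6 = 20;  b_7 = 67;  b_8 = 227;  b_9 = 768.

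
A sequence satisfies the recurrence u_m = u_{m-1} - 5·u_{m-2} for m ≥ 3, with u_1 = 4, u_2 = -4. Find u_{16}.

Iterate the recurrence:
u_3 = -24; u_4 = -4; u_5 = 116; …; u_{13} = -38524; u_{14} = 123196; u_{15} = 315816; u_{16} = -300164.

-300164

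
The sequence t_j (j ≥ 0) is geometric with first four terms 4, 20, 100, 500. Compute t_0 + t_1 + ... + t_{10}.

Common ratio r = 5.
t_j = 4·5^(j-0).
S = 4·(5^11 - 1)/(5 - 1) = 4·(48828125 - 1)/(4) = 48828124.

48828124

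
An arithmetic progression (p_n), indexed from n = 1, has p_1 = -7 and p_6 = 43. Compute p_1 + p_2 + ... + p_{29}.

3857

Common difference d = (43 - (-7)) / (6 - 1) = 10.
p_n = -7 + (n - 1)·10.
p_{29} = 273; S = 29·(-7 + 273)/2 = 3857.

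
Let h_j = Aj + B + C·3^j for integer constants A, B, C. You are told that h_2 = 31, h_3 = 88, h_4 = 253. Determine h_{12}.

At j = 2, 3, 4: 2A + B + 9C = 31; 3A + B + 27C = 88; 4A + B + 81C = 253.
Subtracting the first from the second: A + 18C = 57.
Subtracting the second from the third: A + 54C = 165.
Solving: C = 3, A = 3, then B = -2.
Therefore h_{12} = 36 + (-2) + 3·531441 = 1594357.

1594357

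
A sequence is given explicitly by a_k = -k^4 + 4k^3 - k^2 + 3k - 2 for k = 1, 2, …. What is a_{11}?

-9407

a_{11} = -1·11^4 + 4·11^3 - 1·11^2 + 3·11 - 2 = -9407.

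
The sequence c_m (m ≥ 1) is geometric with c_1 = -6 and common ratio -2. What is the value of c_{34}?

51539607552

c_m = (-6)·(-2)^(m-1).
c_{34} = (-6)·(-2)^33 = 51539607552.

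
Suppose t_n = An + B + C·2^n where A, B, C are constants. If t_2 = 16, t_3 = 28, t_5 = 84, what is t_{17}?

262212

Plug in n = 2, 3, 5: 2A + B + 4C = 16; 3A + B + 8C = 28; 5A + B + 32C = 84.
Subtracting the first from the second: A + 4C = 12.
Subtracting the second from the third: 2A + 24C = 56.
Solving: C = 2, A = 4, then B = 0.
So t_n = 4·n + 0 + 2·2^n; at n=17 this is 262212.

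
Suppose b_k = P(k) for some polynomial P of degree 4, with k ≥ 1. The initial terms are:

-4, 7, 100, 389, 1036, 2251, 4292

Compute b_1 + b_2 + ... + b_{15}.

1st diffs: 11, 93, 289, 647, 1215, 2041.
2nd diffs: 82, 196, 358, 568, 826.
3rd diffs: 114, 162, 210, 258.
4th diffs: 48, 48, 48 (constant).
So b_k = 2k^4 - k^3 - 3k^2 - 3k + 1.
Continuing: …, 7465, 12124, 18671, 27556, …, b_{15} = 97156.
Summing k = 1..15 (15 terms) gives 338159.

338159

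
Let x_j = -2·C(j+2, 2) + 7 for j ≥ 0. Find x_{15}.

C(17, 2) = 136, so x_{15} = -265.

-265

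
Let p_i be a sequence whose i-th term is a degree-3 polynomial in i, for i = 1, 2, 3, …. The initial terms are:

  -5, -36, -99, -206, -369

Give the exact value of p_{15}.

1st diffs: -31, -63, -107, -163.
2nd diffs: -32, -44, -56.
3rd diffs: -12, -12 (constant).
So p_i = -2i^3 - 4i^2 - 5i + 6.
Evaluating at i = 15 gives p_{15} = -7719.

-7719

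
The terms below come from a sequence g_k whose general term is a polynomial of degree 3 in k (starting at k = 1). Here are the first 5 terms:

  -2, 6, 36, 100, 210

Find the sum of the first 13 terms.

1st diffs: 8, 30, 64, 110.
2nd diffs: 22, 34, 46.
3rd diffs: 12, 12 (constant).
Newton forward-difference form: g_k = -2 + 8·C(k-1,1) + 22·C(k-1,2) + 12·C(k-1,3).
Continuing: …, 378, 616, 936, 1350, …, g_{13} = 4186.
Summing k = 1..13 (13 terms) gives 15470.

15470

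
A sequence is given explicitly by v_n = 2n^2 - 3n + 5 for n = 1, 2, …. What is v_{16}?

469

v_{16} = 2·16^2 - 3·16 + 5 = 469.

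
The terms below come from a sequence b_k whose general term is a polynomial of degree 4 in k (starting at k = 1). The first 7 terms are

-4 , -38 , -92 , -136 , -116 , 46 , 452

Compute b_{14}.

1st diffs: -34, -54, -44, 20, 162, 406.
2nd diffs: -20, 10, 64, 142, 244.
3rd diffs: 30, 54, 78, 102.
4th diffs: 24, 24, 24 (constant).
So b_k = k^4 - 5k^3 - 5k^2 + k + 4.
Evaluating at k = 14 gives b_{14} = 23734.

23734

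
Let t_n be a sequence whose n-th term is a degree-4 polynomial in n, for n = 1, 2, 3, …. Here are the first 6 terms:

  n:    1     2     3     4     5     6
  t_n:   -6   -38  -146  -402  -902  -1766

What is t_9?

-8102

1st diffs: -32, -108, -256, -500, -864.
2nd diffs: -76, -148, -244, -364.
3rd diffs: -72, -96, -120.
4th diffs: -24, -24 (constant).
Newton forward-difference form: t_n = -6 + (-32)·C(n-1,1) + (-76)·C(n-1,2) + (-72)·C(n-1,3) + (-24)·C(n-1,4).
At n = 9: n-1 = 8, so t_9 = -6 - 256 - 2128 - 4032 - 1680 = -8102.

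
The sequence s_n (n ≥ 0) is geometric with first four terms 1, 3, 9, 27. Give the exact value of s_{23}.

94143178827

Common ratio r = 3.
s_n = 1·3^(n-0).
s_{23} = 1·3^23 = 94143178827.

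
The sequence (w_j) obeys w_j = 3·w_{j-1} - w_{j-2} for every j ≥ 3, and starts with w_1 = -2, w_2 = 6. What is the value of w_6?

372

w_3 = 20; w_4 = 54; w_5 = 142; w_6 = 372.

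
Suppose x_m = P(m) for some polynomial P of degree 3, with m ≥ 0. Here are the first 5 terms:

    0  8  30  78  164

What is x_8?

1st diffs: 8, 22, 48, 86.
2nd diffs: 14, 26, 38.
3rd diffs: 12, 12 (constant).
Newton forward-difference form: x_m = 8·C(m,1) + 14·C(m,2) + 12·C(m,3).
At m = 8: m = 8, so x_8 = 64 + 392 + 672 = 1128.

1128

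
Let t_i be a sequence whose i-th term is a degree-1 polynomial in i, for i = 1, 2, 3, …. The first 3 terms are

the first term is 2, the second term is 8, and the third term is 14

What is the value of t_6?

1st diffs: 6, 6 (constant).
So t_i = 6i - 4.
Evaluating at i = 6 gives t_6 = 32.

32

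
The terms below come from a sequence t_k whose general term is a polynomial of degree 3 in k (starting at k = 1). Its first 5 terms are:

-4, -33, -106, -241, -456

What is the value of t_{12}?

-5713

1st diffs: -29, -73, -135, -215.
2nd diffs: -44, -62, -80.
3rd diffs: -18, -18 (constant).
Newton forward-difference form: t_k = -4 + (-29)·C(k-1,1) + (-44)·C(k-1,2) + (-18)·C(k-1,3).
At k = 12: k-1 = 11, so t_{12} = -4 - 319 - 2420 - 2970 = -5713.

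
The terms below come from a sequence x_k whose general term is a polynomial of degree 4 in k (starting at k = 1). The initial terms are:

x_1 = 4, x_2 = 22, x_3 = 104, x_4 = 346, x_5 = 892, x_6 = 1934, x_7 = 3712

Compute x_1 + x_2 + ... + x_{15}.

306254

1st diffs: 18, 82, 242, 546, 1042, 1778.
2nd diffs: 64, 160, 304, 496, 736.
3rd diffs: 96, 144, 192, 240.
4th diffs: 48, 48, 48 (constant).
Newton forward-difference form: x_k = 4 + 18·C(k-1,1) + 64·C(k-1,2) + 96·C(k-1,3) + 48·C(k-1,4).
Continuing: …, 6514, 10676, 16582, 24664, …, x_{15} = 89072.
Summing k = 1..15 (15 terms) gives 306254.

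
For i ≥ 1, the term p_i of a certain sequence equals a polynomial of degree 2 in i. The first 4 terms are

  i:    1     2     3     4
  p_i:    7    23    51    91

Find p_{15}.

1323

1st diffs: 16, 28, 40.
2nd diffs: 12, 12 (constant).
Newton forward-difference form: p_i = 7 + 16·C(i-1,1) + 12·C(i-1,2).
At i = 15: i-1 = 14, so p_{15} = 7 + 224 + 1092 = 1323.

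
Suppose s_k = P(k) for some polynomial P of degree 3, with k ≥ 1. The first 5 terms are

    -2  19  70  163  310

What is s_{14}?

1st diffs: 21, 51, 93, 147.
2nd diffs: 30, 42, 54.
3rd diffs: 12, 12 (constant).
Newton forward-difference form: s_k = -2 + 21·C(k-1,1) + 30·C(k-1,2) + 12·C(k-1,3).
At k = 14: k-1 = 13, so s_{14} = -2 + 273 + 2340 + 3432 = 6043.

6043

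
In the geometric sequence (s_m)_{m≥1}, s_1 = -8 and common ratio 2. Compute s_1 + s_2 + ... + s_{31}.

s_m = (-8)·2^(m-1).
S = (-8)·(2^31 - 1)/(2 - 1) = (-8)·(2147483648 - 1)/(1) = -17179869176.

-17179869176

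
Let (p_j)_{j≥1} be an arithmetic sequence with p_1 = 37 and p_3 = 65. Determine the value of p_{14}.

219

Common difference d = (65 - 37) / (3 - 1) = 14.
p_j = 37 + (j - 1)·14.
p_{14} = 37 + 13·14 = 219.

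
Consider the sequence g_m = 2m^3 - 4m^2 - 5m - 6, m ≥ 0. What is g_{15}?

5769

g_{15} = 2·15^3 - 4·15^2 - 5·15 - 6 = 5769.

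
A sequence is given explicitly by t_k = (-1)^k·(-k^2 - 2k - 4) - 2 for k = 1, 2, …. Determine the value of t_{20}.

(-1)^20 = 1; -k^2 - 2k - 4 at k=20 is -444; so t_{20} = -446.

-446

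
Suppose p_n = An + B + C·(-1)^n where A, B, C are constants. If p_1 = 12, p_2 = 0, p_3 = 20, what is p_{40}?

152

Plug in n = 1, 2, 3: A + B - C = 12; 2A + B + C = 0; 3A + B - C = 20.
Subtracting the first from the second: A + 2C = -12.
Subtracting the second from the third: A - 2C = 20.
Solving: C = -8, A = 4, then B = 0.
So p_n = 4·n + 0 + (-8)·(-1)^n; at n=40 this is 152.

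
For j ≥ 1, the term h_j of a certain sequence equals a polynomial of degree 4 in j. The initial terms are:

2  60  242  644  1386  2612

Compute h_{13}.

1st diffs: 58, 182, 402, 742, 1226.
2nd diffs: 124, 220, 340, 484.
3rd diffs: 96, 120, 144.
4th diffs: 24, 24 (constant).
Newton forward-difference form: h_j = 2 + 58·C(j-1,1) + 124·C(j-1,2) + 96·C(j-1,3) + 24·C(j-1,4).
At j = 13: j-1 = 12, so h_{13} = 2 + 696 + 8184 + 21120 + 11880 = 41882.

41882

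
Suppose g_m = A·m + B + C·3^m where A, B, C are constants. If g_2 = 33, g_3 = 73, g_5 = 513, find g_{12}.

Plug in m = 2, 3, 5: 2A + B + 9C = 33; 3A + B + 27C = 73; 5A + B + 243C = 513.
Subtracting the first from the second: A + 18C = 40.
Subtracting the second from the third: 2A + 216C = 440.
Solving: C = 2, A = 4, then B = 7.
Therefore g_{12} = 48 + 7 + 2·531441 = 1062937.

1062937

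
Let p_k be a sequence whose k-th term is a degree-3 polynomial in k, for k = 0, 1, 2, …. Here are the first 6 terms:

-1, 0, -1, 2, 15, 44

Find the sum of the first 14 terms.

1st diffs: 1, -1, 3, 13, 29.
2nd diffs: -2, 4, 10, 16.
3rd diffs: 6, 6, 6 (constant).
Newton forward-difference form: p_k = -1 + 1·C(k,1) + (-2)·C(k,2) + 6·C(k,3).
Continuing: …, 95, 174, 287, 440, …, p_{13} = 1572.
Summing k = 0..13 (14 terms) gives 5355.

5355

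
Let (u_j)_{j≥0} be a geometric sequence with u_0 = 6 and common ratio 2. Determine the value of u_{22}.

u_j = 6·2^(j-0).
u_{22} = 6·2^22 = 25165824.

25165824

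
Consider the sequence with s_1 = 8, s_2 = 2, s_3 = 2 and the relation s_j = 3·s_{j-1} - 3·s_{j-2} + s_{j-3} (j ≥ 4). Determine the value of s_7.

62

Iterate the recurrence:
s_4 = 8  s_5 = 20  s_6 = 38  s_7 = 62.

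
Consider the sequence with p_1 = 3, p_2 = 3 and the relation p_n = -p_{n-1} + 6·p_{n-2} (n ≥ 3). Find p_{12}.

Applying the relation repeatedly:
p_3 = 15; p_4 = 3; p_5 = 87; p_6 = -69; p_7 = 591; p_8 = -1005; p_9 = 4551; p_{10} = -10581; p_{11} = 37887; p_{12} = -101373.
(Characteristic roots are 2 and -3.)

-101373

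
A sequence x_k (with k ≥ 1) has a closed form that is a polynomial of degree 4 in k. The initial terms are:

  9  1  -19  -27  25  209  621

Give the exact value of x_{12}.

11141

1st diffs: -8, -20, -8, 52, 184, 412.
2nd diffs: -12, 12, 60, 132, 228.
3rd diffs: 24, 48, 72, 96.
4th diffs: 24, 24, 24 (constant).
So x_k = k^4 - 6k^3 + 5k^2 + 4k + 5.
Evaluating at k = 12 gives x_{12} = 11141.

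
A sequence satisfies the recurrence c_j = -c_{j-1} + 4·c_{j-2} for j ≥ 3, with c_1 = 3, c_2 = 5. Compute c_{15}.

Iterate the recurrence:
c_3 = 7;  c_4 = 13;  c_5 = 15;  …;  c_{12} = 2797;  c_{13} = -5457;  c_{14} = 16645;  c_{15} = -38473.

-38473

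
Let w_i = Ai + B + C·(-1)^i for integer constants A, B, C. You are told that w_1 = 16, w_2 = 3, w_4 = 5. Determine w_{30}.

31

The three given values yield: A + B - C = 16; 2A + B + C = 3; 4A + B + C = 5.
Subtracting the first from the second: A + 2C = -13.
Subtracting the second from the third: 2A = 2.
Solving: C = -7, A = 1, then B = 8.
Hence w_{30} = 1·30 + 8 + (-7)·1 = 31.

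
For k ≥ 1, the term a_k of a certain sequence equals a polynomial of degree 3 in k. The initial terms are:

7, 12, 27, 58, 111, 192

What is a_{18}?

1st diffs: 5, 15, 31, 53, 81.
2nd diffs: 10, 16, 22, 28.
3rd diffs: 6, 6, 6 (constant).
Newton forward-difference form: a_k = 7 + 5·C(k-1,1) + 10·C(k-1,2) + 6·C(k-1,3).
At k = 18: k-1 = 17, so a_{18} = 7 + 85 + 1360 + 4080 = 5532.

5532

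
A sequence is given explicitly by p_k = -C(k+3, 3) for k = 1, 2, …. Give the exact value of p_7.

-120

C(10, 3) = 120, so p_7 = -120.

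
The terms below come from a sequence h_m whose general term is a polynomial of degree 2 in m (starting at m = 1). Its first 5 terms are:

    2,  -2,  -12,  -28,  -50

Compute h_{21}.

-1218

1st diffs: -4, -10, -16, -22.
2nd diffs: -6, -6, -6 (constant).
Newton forward-difference form: h_m = 2 + (-4)·C(m-1,1) + (-6)·C(m-1,2).
At m = 21: m-1 = 20, so h_{21} = 2 - 80 - 1140 = -1218.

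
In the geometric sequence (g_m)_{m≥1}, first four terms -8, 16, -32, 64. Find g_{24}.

Common ratio r = -2.
g_m = (-8)·(-2)^(m-1).
g_{24} = (-8)·(-2)^23 = 67108864.

67108864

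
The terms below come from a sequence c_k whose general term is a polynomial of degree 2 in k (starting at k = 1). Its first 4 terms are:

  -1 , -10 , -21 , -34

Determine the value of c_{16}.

1st diffs: -9, -11, -13.
2nd diffs: -2, -2 (constant).
So c_k = -k^2 - 6k + 6.
Evaluating at k = 16 gives c_{16} = -346.

-346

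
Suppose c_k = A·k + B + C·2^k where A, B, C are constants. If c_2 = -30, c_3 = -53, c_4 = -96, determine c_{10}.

The three given values yield: 2A + B + 4C = -30; 3A + B + 8C = -53; 4A + B + 16C = -96.
Subtracting the first from the second: A + 4C = -23.
Subtracting the second from the third: A + 8C = -43.
Solving: C = -5, A = -3, then B = -4.
Therefore c_{10} = -30 + (-4) + (-5)·1024 = -5154.

-5154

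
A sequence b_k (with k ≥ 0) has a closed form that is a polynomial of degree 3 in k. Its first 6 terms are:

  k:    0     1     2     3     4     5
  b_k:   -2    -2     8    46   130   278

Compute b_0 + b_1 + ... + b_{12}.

1st diffs: 0, 10, 38, 84, 148.
2nd diffs: 10, 28, 46, 64.
3rd diffs: 18, 18, 18 (constant).
Newton forward-difference form: b_k = -2 + 10·C(k,2) + 18·C(k,3).
Continuing: …, 508, 838, 1286, 1870, …, b_{12} = 4618.
Summing k = 0..12 (13 terms) gives 15704.

15704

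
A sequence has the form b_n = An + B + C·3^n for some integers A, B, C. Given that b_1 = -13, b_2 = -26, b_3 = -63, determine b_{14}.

The three given values yield: A + B + 3C = -13; 2A + B + 9C = -26; 3A + B + 27C = -63.
Subtracting the first from the second: A + 6C = -13.
Subtracting the second from the third: A + 18C = -37.
Solving: C = -2, A = -1, then B = -6.
Therefore b_{14} = -14 + (-6) + (-2)·4782969 = -9565958.

-9565958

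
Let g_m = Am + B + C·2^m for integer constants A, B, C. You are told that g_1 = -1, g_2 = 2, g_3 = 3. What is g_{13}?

-8131

Plug in m = 1, 2, 3: A + B + 2C = -1; 2A + B + 4C = 2; 3A + B + 8C = 3.
Subtracting the first from the second: A + 2C = 3.
Subtracting the second from the third: A + 4C = 1.
Solving: C = -1, A = 5, then B = -4.
Therefore g_{13} = 65 + (-4) + (-1)·8192 = -8131.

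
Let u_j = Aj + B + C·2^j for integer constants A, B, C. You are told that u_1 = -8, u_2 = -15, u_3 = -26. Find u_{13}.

-16424

At j = 1, 2, 3: A + B + 2C = -8; 2A + B + 4C = -15; 3A + B + 8C = -26.
Subtracting the first from the second: A + 2C = -7.
Subtracting the second from the third: A + 4C = -11.
Solving: C = -2, A = -3, then B = -1.
So u_j = -3·j + (-1) + (-2)·2^j; at j=13 this is -16424.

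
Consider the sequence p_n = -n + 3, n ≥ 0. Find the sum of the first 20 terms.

Over n = 0..19: Σn = 190.
Total = (-1)·190 + (3)·20 = -130.

-130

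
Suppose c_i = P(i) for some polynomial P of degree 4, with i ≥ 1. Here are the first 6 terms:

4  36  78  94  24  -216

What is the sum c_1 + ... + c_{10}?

-10928

1st diffs: 32, 42, 16, -70, -240.
2nd diffs: 10, -26, -86, -170.
3rd diffs: -36, -60, -84.
4th diffs: -24, -24 (constant).
Newton forward-difference form: c_i = 4 + 32·C(i-1,1) + 10·C(i-1,2) + (-36)·C(i-1,3) + (-24)·C(i-1,4).
Continuing: -734, -1662, -3156, -5396.
Summing i = 1..10 (10 terms) gives -10928.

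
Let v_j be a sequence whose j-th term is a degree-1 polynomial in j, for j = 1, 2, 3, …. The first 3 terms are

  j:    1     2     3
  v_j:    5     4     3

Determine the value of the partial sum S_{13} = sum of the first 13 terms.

1st diffs: -1, -1 (constant).
So v_j = -j + 6.
Continuing: …, 2, 1, 0, -1, …, v_{13} = -7.
Summing j = 1..13 (13 terms) gives -13.

-13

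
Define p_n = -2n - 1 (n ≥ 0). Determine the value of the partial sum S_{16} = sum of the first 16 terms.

Over n = 0..15: Σn = 120.
Total = (-2)·120 + (-1)·16 = -256.

-256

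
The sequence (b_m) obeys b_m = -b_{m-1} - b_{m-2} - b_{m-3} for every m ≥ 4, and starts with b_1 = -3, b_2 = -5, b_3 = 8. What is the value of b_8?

0

b_4 = 0, b_5 = -3, b_6 = -5, b_7 = 8, b_8 = 0.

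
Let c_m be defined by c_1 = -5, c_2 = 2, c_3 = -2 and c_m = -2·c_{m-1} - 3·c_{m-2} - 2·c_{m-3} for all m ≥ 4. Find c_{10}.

Compute successive terms:
c_4 = 8;  c_5 = -14;  c_6 = 8;  c_7 = 10;  c_8 = -16;  c_9 = -14;  c_{10} = 56.

56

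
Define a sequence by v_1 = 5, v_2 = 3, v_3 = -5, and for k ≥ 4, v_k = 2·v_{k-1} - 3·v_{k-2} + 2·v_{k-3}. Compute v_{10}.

-9

v_4 = -9, v_5 = 3, v_6 = 23, v_7 = 19, v_8 = -25, v_9 = -61, v_{10} = -9.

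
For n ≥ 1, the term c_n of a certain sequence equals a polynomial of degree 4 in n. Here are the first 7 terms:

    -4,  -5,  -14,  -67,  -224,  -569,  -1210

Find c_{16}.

1st diffs: -1, -9, -53, -157, -345, -641.
2nd diffs: -8, -44, -104, -188, -296.
3rd diffs: -36, -60, -84, -108.
4th diffs: -24, -24, -24 (constant).
Newton forward-difference form: c_n = -4 + (-1)·C(n-1,1) + (-8)·C(n-1,2) + (-36)·C(n-1,3) + (-24)·C(n-1,4).
At n = 16: n-1 = 15, so c_{16} = -4 - 15 - 840 - 16380 - 32760 = -49999.

-49999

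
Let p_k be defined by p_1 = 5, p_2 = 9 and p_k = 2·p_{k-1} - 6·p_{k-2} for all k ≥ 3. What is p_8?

p_3 = -12  p_4 = -78  p_5 = -84  p_6 = 300  p_7 = 1104  p_8 = 408.

408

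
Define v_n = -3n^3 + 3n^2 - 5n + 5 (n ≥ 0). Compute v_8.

v_8 = -3·8^3 + 3·8^2 - 5·8 + 5 = -1379.

-1379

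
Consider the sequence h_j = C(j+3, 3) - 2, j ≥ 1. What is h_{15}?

C(18, 3) = 816, so h_{15} = 814.

814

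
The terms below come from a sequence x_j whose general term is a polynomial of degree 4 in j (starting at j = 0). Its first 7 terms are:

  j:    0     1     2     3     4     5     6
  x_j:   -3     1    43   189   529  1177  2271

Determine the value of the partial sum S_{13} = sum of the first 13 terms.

89219

1st diffs: 4, 42, 146, 340, 648, 1094.
2nd diffs: 38, 104, 194, 308, 446.
3rd diffs: 66, 90, 114, 138.
4th diffs: 24, 24, 24 (constant).
So x_j = j^4 + 5j^3 - 3j^2 + j - 3.
Continuing: …, 3973, 6469, 9969, 14707, …, x_{12} = 28953.
Summing j = 0..12 (13 terms) gives 89219.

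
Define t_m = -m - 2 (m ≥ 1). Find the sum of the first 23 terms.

Over m = 1..23: Σm = 276.
Total = (-1)·276 + (-2)·23 = -322.

-322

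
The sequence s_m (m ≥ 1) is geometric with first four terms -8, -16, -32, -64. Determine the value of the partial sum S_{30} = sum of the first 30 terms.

Common ratio r = 2.
s_m = (-8)·2^(m-1).
S = (-8)·(2^30 - 1)/(2 - 1) = (-8)·(1073741824 - 1)/(1) = -8589934584.

-8589934584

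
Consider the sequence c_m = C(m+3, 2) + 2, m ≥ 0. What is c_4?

C(7, 2) = 21, so c_4 = 23.

23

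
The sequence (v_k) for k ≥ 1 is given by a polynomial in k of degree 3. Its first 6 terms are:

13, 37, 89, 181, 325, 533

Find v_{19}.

1st diffs: 24, 52, 92, 144, 208.
2nd diffs: 28, 40, 52, 64.
3rd diffs: 12, 12, 12 (constant).
So v_k = 2k^3 + 2k^2 + 4k + 5.
Evaluating at k = 19 gives v_{19} = 14521.

14521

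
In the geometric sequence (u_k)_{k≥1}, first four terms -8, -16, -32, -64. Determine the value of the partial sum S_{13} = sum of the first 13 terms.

Common ratio r = 2.
u_k = (-8)·2^(k-1).
S = (-8)·(2^13 - 1)/(2 - 1) = (-8)·(8192 - 1)/(1) = -65528.

-65528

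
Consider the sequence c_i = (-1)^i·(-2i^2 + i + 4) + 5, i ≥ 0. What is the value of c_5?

46

(-1)^5 = -1; -2i^2 + i + 4 at i=5 is -41; so c_5 = 46.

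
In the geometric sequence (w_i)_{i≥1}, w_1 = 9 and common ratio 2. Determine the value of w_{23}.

37748736

w_i = 9·2^(i-1).
w_{23} = 9·2^22 = 37748736.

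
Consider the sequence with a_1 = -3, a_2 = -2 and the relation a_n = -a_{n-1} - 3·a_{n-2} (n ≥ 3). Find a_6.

a_3 = 11  a_4 = -5  a_5 = -28  a_6 = 43.

43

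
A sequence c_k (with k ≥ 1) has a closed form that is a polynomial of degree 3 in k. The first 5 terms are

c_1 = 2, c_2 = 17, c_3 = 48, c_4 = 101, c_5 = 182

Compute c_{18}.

6513

1st diffs: 15, 31, 53, 81.
2nd diffs: 16, 22, 28.
3rd diffs: 6, 6 (constant).
Newton forward-difference form: c_k = 2 + 15·C(k-1,1) + 16·C(k-1,2) + 6·C(k-1,3).
At k = 18: k-1 = 17, so c_{18} = 2 + 255 + 2176 + 4080 = 6513.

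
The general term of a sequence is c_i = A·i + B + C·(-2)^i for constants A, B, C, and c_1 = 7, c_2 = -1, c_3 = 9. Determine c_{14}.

Write the equations: A + B - 2C = 7; 2A + B + 4C = -1; 3A + B - 8C = 9.
Subtracting the first from the second: A + 6C = -8.
Subtracting the second from the third: A - 12C = 10.
Solving: C = -1, A = -2, then B = 7.
So c_i = -2·i + 7 + (-1)·(-2)^i; at i=14 this is -16405.

-16405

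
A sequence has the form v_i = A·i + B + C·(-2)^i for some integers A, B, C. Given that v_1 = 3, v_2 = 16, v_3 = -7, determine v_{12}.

8210

At i = 1, 2, 3: A + B - 2C = 3; 2A + B + 4C = 16; 3A + B - 8C = -7.
Subtracting the first from the second: A + 6C = 13.
Subtracting the second from the third: A - 12C = -23.
Solving: C = 2, A = 1, then B = 6.
So v_i = 1·i + 6 + 2·(-2)^i; at i=12 this is 8210.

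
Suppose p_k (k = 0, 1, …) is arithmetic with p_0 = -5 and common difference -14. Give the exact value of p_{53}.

-747

p_k = -5 + (k - 0)·(-14).
p_{53} = -5 + 53·(-14) = -747.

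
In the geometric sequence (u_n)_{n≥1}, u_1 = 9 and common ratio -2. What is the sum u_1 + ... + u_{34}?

u_n = 9·(-2)^(n-1).
S = 9·((-2)^34 - 1)/(-2 - 1) = 9·(17179869184 - 1)/(-3) = -51539607549.

-51539607549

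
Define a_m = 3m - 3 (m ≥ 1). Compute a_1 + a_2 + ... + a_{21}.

630

Over m = 1..21: Σm = 231.
Total = (3)·231 + (-3)·21 = 630.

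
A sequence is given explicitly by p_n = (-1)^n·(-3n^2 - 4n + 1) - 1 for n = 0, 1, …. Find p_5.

(-1)^5 = -1; -3n^2 - 4n + 1 at n=5 is -94; so p_5 = 93.

93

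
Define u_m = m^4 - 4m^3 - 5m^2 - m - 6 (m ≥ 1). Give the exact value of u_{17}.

u_{17} = 1·17^4 - 4·17^3 - 5·17^2 - 1·17 - 6 = 62401.

62401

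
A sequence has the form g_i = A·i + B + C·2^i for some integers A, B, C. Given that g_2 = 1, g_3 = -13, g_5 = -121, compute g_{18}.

Write the equations: 2A + B + 4C = 1; 3A + B + 8C = -13; 5A + B + 32C = -121.
Subtracting the first from the second: A + 4C = -14.
Subtracting the second from the third: 2A + 24C = -108.
Solving: C = -5, A = 6, then B = 9.
Therefore g_{18} = 108 + 9 + (-5)·262144 = -1310603.

-1310603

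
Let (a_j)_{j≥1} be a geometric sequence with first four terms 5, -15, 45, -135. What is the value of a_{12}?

-885735

Common ratio r = -3.
a_j = 5·(-3)^(j-1).
a_{12} = 5·(-3)^11 = -885735.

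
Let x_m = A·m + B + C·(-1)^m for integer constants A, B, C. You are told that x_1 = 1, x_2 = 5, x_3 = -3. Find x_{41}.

-79

Write the equations: A + B - C = 1; 2A + B + C = 5; 3A + B - C = -3.
Subtracting the first from the second: A + 2C = 4.
Subtracting the second from the third: A - 2C = -8.
Solving: C = 3, A = -2, then B = 6.
Therefore x_{41} = -82 + 6 + 3·(-1) = -79.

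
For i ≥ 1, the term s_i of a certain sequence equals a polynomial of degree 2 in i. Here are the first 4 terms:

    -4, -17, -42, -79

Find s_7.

-262

1st diffs: -13, -25, -37.
2nd diffs: -12, -12 (constant).
Newton forward-difference form: s_i = -4 + (-13)·C(i-1,1) + (-12)·C(i-1,2).
At i = 7: i-1 = 6, so s_7 = -4 - 78 - 180 = -262.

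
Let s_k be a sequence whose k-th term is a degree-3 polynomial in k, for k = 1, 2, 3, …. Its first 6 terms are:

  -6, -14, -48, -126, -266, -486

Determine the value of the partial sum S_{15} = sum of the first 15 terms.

1st diffs: -8, -34, -78, -140, -220.
2nd diffs: -26, -44, -62, -80.
3rd diffs: -18, -18, -18 (constant).
So s_k = -3k^3 + 5k^2 - 2k - 6.
Continuing: …, -804, -1238, -1806, -2526, …, s_{15} = -9036.
Summing k = 1..15 (15 terms) gives -37330.

-37330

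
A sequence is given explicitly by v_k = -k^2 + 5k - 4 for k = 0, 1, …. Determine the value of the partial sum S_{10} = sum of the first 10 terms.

-100

Over k = 0..9: Σk = 45, Σk² = 285.
Total = (-1)·285 + (5)·45 + (-4)·10 = -100.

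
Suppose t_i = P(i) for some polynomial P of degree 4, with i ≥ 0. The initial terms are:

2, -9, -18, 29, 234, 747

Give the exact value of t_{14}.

1st diffs: -11, -9, 47, 205, 513.
2nd diffs: 2, 56, 158, 308.
3rd diffs: 54, 102, 150.
4th diffs: 48, 48 (constant).
Newton forward-difference form: t_i = 2 + (-11)·C(i,1) + 2·C(i,2) + 54·C(i,3) + 48·C(i,4).
At i = 14: i = 14, so t_{14} = 2 - 154 + 182 + 19656 + 48048 = 67734.

67734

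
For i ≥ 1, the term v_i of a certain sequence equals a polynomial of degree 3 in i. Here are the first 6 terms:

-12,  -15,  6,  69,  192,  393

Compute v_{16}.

10653

1st diffs: -3, 21, 63, 123, 201.
2nd diffs: 24, 42, 60, 78.
3rd diffs: 18, 18, 18 (constant).
So v_i = 3i^3 - 6i^2 - 6i - 3.
Evaluating at i = 16 gives v_{16} = 10653.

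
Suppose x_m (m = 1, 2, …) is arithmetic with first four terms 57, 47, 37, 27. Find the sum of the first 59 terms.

-13747

Common difference d = -10.
x_m = 57 + (m - 1)·(-10).
x_{59} = -523; S = 59·(57 + (-523))/2 = -13747.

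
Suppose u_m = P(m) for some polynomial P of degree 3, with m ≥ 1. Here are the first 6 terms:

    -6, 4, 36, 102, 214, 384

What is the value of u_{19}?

1st diffs: 10, 32, 66, 112, 170.
2nd diffs: 22, 34, 46, 58.
3rd diffs: 12, 12, 12 (constant).
Newton forward-difference form: u_m = -6 + 10·C(m-1,1) + 22·C(m-1,2) + 12·C(m-1,3).
At m = 19: m-1 = 18, so u_{19} = -6 + 180 + 3366 + 9792 = 13332.

13332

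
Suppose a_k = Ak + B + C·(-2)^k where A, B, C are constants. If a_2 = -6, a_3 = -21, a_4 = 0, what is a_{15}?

Plug in k = 2, 3, 4: 2A + B + 4C = -6; 3A + B - 8C = -21; 4A + B + 16C = 0.
Subtracting the first from the second: A - 12C = -15.
Subtracting the second from the third: A + 24C = 21.
Solving: C = 1, A = -3, then B = -4.
Hence a_{15} = -3·15 + (-4) + 1·(-32768) = -32817.

-32817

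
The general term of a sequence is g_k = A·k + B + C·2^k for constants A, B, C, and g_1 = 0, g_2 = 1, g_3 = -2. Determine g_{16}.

-130993

Write the equations: A + B + 2C = 0; 2A + B + 4C = 1; 3A + B + 8C = -2.
Subtracting the first from the second: A + 2C = 1.
Subtracting the second from the third: A + 4C = -3.
Solving: C = -2, A = 5, then B = -1.
So g_k = 5·k + (-1) + (-2)·2^k; at k=16 this is -130993.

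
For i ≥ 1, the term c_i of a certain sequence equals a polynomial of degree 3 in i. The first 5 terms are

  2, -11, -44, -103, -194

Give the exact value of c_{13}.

-2794

1st diffs: -13, -33, -59, -91.
2nd diffs: -20, -26, -32.
3rd diffs: -6, -6 (constant).
Newton forward-difference form: c_i = 2 + (-13)·C(i-1,1) + (-20)·C(i-1,2) + (-6)·C(i-1,3).
At i = 13: i-1 = 12, so c_{13} = 2 - 156 - 1320 - 1320 = -2794.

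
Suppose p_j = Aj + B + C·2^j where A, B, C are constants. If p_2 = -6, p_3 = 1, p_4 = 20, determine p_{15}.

98221

Plug in j = 2, 3, 4: 2A + B + 4C = -6; 3A + B + 8C = 1; 4A + B + 16C = 20.
Subtracting the first from the second: A + 4C = 7.
Subtracting the second from the third: A + 8C = 19.
Solving: C = 3, A = -5, then B = -8.
So p_j = -5·j + (-8) + 3·2^j; at j=15 this is 98221.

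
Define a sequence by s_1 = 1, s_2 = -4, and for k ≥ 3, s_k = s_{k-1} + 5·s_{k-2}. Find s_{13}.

s_3 = 1; s_4 = -19; s_5 = -14; …; s_{10} = -5239; s_{11} = -13334; s_{12} = -39529; s_{13} = -106199.

-106199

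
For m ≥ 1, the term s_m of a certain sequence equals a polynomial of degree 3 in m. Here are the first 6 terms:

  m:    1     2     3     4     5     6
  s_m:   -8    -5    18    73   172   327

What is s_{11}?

2362

1st diffs: 3, 23, 55, 99, 155.
2nd diffs: 20, 32, 44, 56.
3rd diffs: 12, 12, 12 (constant).
Newton forward-difference form: s_m = -8 + 3·C(m-1,1) + 20·C(m-1,2) + 12·C(m-1,3).
At m = 11: m-1 = 10, so s_{11} = -8 + 30 + 900 + 1440 = 2362.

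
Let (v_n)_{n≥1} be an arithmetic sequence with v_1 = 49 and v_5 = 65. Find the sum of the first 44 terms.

Common difference d = (65 - 49) / (5 - 1) = 4.
v_n = 49 + (n - 1)·4.
v_{44} = 221; S = 44·(49 + 221)/2 = 5940.

5940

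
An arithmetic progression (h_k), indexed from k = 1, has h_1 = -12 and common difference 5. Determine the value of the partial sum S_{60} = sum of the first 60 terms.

8130

h_k = -12 + (k - 1)·5.
h_{60} = 283; S = 60·(-12 + 283)/2 = 8130.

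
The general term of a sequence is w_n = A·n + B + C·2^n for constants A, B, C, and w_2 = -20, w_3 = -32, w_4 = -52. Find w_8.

The three given values yield: 2A + B + 4C = -20; 3A + B + 8C = -32; 4A + B + 16C = -52.
Subtracting the first from the second: A + 4C = -12.
Subtracting the second from the third: A + 8C = -20.
Solving: C = -2, A = -4, then B = -4.
Hence w_8 = -4·8 + (-4) + (-2)·256 = -548.

-548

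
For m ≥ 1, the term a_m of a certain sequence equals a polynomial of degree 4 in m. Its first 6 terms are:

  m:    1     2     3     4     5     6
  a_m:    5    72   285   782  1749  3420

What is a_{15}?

1st diffs: 67, 213, 497, 967, 1671.
2nd diffs: 146, 284, 470, 704.
3rd diffs: 138, 186, 234.
4th diffs: 48, 48 (constant).
So a_m = 2m^4 + 3m^3 + 5m^2 + m - 6.
Evaluating at m = 15 gives a_{15} = 112509.

112509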